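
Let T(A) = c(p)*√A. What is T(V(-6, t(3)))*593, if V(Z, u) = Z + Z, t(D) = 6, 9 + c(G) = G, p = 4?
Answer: -5930*I*√3 ≈ -10271.0*I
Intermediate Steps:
c(G) = -9 + G
V(Z, u) = 2*Z
T(A) = -5*√A (T(A) = (-9 + 4)*√A = -5*√A)
T(V(-6, t(3)))*593 = -5*2*I*√3*593 = -10*I*√3*593 = -5930*I*√3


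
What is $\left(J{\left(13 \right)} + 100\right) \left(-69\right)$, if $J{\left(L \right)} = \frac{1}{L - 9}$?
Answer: $- \frac{27669}{4} \approx -6917.3$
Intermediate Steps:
$J{\left(L \right)} = \frac{1}{-9 + L}$
$\left(J{\left(13 \right)} + 100\right) \left(-69\right) = \left(\frac{1}{-9 + 13} + 100\right) \left(-69\right) = \left(\frac{1}{4} + 100\right) \left(-69\right) = \frac{401}{4} \left(-69\right) = - \frac{27669}{4}$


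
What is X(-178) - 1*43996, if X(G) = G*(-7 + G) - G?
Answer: -10888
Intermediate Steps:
X(G) = -G + G*(-7 + G)
X(-178) - 1*43996 = -178*(-8 - 178) - 1*43996 = -178*(-186) - 43996 = 33108 - 43996 = -10888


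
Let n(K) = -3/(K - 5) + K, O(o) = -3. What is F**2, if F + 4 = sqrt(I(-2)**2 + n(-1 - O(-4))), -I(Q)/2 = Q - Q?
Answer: (4 - sqrt(3))**2 ≈ 5.1436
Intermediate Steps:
I(Q) = 0 (I(Q) = -2*(Q - Q) = -2*0 = 0)
n(K) = K - 3/(-5 + K) (n(K) = -3/(-5 + K) + K = K - 3/(-5 + K))
F = -4 + sqrt(3) (F = -4 + sqrt(0**2 + (-3 + (-1 - 1*(-3))**2 - 5*(-1 - 1*(-3)))/(-5 + (-1 - 1*(-3)))) = -4 + sqrt(0 + (-3 + (-1 + 3)**2 - 5*(-1 + 3))/(-5 + (-1 + 3))) = -4 + sqrt(0 + (-3 + 2**2 - 5*2)/(-5 + 2)) = -4 + sqrt(0 + (-3 + 4 - 10)/(-3)) = -4 + sqrt(0 - 1/3*(-9)) = -4 + sqrt(0 + 3) = -4 + sqrt(3) ≈ -2.2679)
F**2 = (-4 + sqrt(3))**2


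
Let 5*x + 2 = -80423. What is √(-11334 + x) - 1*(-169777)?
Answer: 169777 + I*√27419 ≈ 1.6978e+5 + 165.59*I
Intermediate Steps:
x = -16085 (x = -⅖ + (⅕)*(-80423) = -⅖ - 80423/5 = -16085)
√(-11334 + x) - 1*(-169777) = √(-11334 - 16085) - 1*(-169777) = √(-27419) + 169777 = I*√27419 + 169777 = 169777 + I*√27419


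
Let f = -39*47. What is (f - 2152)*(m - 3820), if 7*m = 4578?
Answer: 12616510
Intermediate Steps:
m = 654 (m = (⅐)*4578 = 654)
f = -1833
(f - 2152)*(m - 3820) = (-1833 - 2152)*(654 - 3820) = -3985*(-3166) = 12616510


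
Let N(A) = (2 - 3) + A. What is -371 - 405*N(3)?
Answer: -1181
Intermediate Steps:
N(A) = -1 + A
-371 - 405*N(3) = -371 - 405*(-1 + 3) = -371 - 405*2 = -371 - 810 = -1181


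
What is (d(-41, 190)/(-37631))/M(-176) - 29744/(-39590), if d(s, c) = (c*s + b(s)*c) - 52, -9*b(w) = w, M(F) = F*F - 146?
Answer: 282339705130/375798126033 ≈ 0.75131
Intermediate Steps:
M(F) = -146 + F**2 (M(F) = F**2 - 146 = -146 + F**2)
b(w) = -w/9
d(s, c) = -52 + 8*c*s/9 (d(s, c) = (c*s + (-s/9)*c) - 52 = (c*s - c*s/9) - 52 = 8*c*s/9 - 52 = -52 + 8*c*s/9)
(d(-41, 190)/(-37631))/M(-176) - 29744/(-39590) = ((-52 + (8/9)*190*(-41))/(-37631))/(-146 + (-176)**2) - 29744/(-39590) = ((-52 - 62320/9)*(-1/37631))/(-146 + 30976) - 29744*(-1/39590) = -62788/9*(-1/37631)/30830 + 14872/19795 = (5708/30789)*(1/30830) + 14872/19795 = 2854/474612435 + 14872/19795 = 282339705130/375798126033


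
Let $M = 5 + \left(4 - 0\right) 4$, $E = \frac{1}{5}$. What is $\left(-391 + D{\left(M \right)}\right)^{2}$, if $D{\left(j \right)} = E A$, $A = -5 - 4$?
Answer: $\frac{3857296}{25} \approx 1.5429 \cdot 10^{5}$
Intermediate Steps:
$A = -9$ ($A = -5 - 4 = -9$)
$E = \frac{1}{5} \approx 0.2$
$M = 21$ ($M = 5 + \left(4 + 0\right) 4 = 5 + 4 \cdot 4 = 5 + 16 = 21$)
$D{\left(j \right)} = - \frac{9}{5}$ ($D{\left(j \right)} = \frac{1}{5} \left(-9\right) = - \frac{9}{5}$)
$\left(-391 + D{\left(M \right)}\right)^{2} = \left(-391 - \frac{9}{5}\right)^{2} = \left(- \frac{1964}{5}\right)^{2} = \frac{3857296}{25}$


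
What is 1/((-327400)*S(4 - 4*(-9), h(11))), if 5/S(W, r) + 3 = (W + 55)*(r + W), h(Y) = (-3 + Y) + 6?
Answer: -5127/1637000 ≈ -0.0031319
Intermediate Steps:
h(Y) = 3 + Y
S(W, r) = 5/(-3 + (55 + W)*(W + r)) (S(W, r) = 5/(-3 + (W + 55)*(r + W)) = 5/(-3 + (55 + W)*(W + r)))
1/((-327400)*S(4 - 4*(-9), h(11))) = 1/((-327400)*((5/(-3 + (4 - 4*(-9))**2 + 55*(4 - 4*(-9)) + 55*(3 + 11) + (4 - 4*(-9))*(3 + 11))))) = -(1327/1637000 + (4 + 36)**2/1637000 + 11*(4 + 36)/327400) = -1/(327400*(5/(-3 + 40**2 + 55*40 + 770 + 40*14))) = -1/(327400*(5/(-3 + 1600 + 2200 + 770 + 560))) = -1/(327400*(5/5127)) = -1/(327400*(5*(1/5127))) = -1/(327400*5/5127) = -1/327400*5127/5 = -5127/1637000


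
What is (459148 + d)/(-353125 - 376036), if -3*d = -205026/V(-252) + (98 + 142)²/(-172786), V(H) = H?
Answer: -4995112893061/7937295190398 ≈ -0.62932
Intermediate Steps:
d = -2950925603/10885518 (d = -(-205026/(-252) + (98 + 142)²/(-172786))/3 = -(-205026*(-1/252) + 240²*(-1/172786))/3 = -(34171/42 + 57600*(-1/172786))/3 = -(34171/42 - 28800/86393)/3 = -⅓*2950925603/3628506 = -2950925603/10885518 ≈ -271.09)
(459148 + d)/(-353125 - 376036) = (459148 - 2950925603/10885518)/(-353125 - 376036) = (4995112893061/10885518)/(-729161) = (4995112893061/10885518)*(-1/729161) = -4995112893061/7937295190398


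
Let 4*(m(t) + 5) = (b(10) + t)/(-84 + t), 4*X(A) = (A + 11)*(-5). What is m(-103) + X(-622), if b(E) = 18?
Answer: 16695/22 ≈ 758.86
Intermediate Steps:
X(A) = -55/4 - 5*A/4 (X(A) = ((A + 11)*(-5))/4 = ((11 + A)*(-5))/4 = (-55 - 5*A)/4 = -55/4 - 5*A/4)
m(t) = -5 + (18 + t)/(4*(-84 + t)) (m(t) = -5 + ((18 + t)/(-84 + t))/4 = -5 + (18 + t)/(4*(-84 + t)))
m(-103) + X(-622) = (1698 - 19*(-103))/(4*(-84 - 103)) + (-55/4 - 5/4*(-622)) = (¼)*(1698 + 1957)/(-187) + (-55/4 + 1555/2) = (¼)*(-1/187)*3655 + 3055/4 = -215/44 + 3055/4 = 16695/22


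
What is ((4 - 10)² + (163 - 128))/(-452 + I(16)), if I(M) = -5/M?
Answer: -1136/7237 ≈ -0.15697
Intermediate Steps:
((4 - 10)² + (163 - 128))/(-452 + I(16)) = ((4 - 10)² + (163 - 128))/(-452 - 5/16) = ((-6)² + 35)/(-452 - 5*1/16) = (36 + 35)/(-452 - 5/16) = 71/(-7237/16) = 71*(-16/7237) = -1136/7237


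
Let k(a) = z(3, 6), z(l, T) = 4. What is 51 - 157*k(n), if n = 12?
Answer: -577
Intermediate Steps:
k(a) = 4
51 - 157*k(n) = 51 - 157*4 = 51 - 628 = -577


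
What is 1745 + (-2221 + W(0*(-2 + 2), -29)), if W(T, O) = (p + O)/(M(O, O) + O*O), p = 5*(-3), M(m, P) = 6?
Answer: -36656/77 ≈ -476.05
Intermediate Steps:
p = -15
W(T, O) = (-15 + O)/(6 + O**2) (W(T, O) = (-15 + O)/(6 + O*O) = (-15 + O)/(6 + O**2))
1745 + (-2221 + W(0*(-2 + 2), -29)) = 1745 + (-2221 + (-15 - 29)/(6 + (-29)**2)) = 1745 + (-2221 - 44/(6 + 841)) = 1745 + (-2221 - 44/847) = 1745 + (-2221 + (1/847)*(-44)) = 1745 + (-2221 - 4/77) = 1745 - 171021/77 = -36656/77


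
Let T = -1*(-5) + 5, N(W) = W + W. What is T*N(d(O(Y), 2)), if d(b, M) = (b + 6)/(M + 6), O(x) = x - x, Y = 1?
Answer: 15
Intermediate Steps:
O(x) = 0
d(b, M) = (6 + b)/(6 + M)
N(W) = 2*W
T = 10 (T = 5 + 5 = 10)
T*N(d(O(Y), 2)) = 10*(2*((6 + 0)/(6 + 2))) = 10*(2*(6/8)) = 10*(2*((⅛)*6)) = 10*(2*(¾)) = 10*(3/2) = 15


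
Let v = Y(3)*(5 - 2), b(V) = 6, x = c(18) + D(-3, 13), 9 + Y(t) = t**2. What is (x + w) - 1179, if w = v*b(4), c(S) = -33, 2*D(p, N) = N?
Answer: -2411/2 ≈ -1205.5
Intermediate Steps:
Y(t) = -9 + t**2
D(p, N) = N/2
x = -53/2 (x = -33 + (1/2)*13 = -33 + 13/2 = -53/2 ≈ -26.500)
v = 0 (v = (-9 + 3**2)*(5 - 2) = (-9 + 9)*3 = 0*3 = 0)
w = 0 (w = 0*6 = 0)
(x + w) - 1179 = (-53/2 + 0) - 1179 = -53/2 - 1179 = -2411/2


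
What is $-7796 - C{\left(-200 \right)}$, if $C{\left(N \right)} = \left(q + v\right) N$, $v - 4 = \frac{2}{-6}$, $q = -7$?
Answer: $- \frac{25388}{3} \approx -8462.7$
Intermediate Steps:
$v = \frac{11}{3}$ ($v = 4 + \frac{2}{-6} = 4 + 2 \left(- \frac{1}{6}\right) = 4 - \frac{1}{3} = \frac{11}{3} \approx 3.6667$)
$C{\left(N \right)} = - \frac{10 N}{3}$ ($C{\left(N \right)} = \left(-7 + \frac{11}{3}\right) N = - \frac{10 N}{3}$)
$-7796 - C{\left(-200 \right)} = -7796 - \left(- \frac{10}{3}\right) \left(-200\right) = -7796 - \frac{2000}{3} = - \frac{25388}{3}$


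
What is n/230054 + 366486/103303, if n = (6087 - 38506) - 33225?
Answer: 38765174056/11882634181 ≈ 3.2623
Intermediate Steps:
n = -65644 (n = -32419 - 33225 = -65644)
n/230054 + 366486/103303 = -65644/230054 + 366486/103303 = -65644*1/230054 + 366486*(1/103303) = -32822/115027 + 366486/103303 = 38765174056/11882634181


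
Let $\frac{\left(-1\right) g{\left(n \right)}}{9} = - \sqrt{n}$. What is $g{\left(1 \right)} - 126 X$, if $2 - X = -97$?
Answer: $-12465$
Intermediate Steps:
$X = 99$ ($X = 2 - -97 = 2 + 97 = 99$)
$g{\left(n \right)} = 9 \sqrt{n}$ ($g{\left(n \right)} = - 9 \left(- \sqrt{n}\right) = 9 \sqrt{n}$)
$g{\left(1 \right)} - 126 X = 9 \sqrt{1} - 12474 = 9 \cdot 1 - 12474 = 9 - 12474 = -12465$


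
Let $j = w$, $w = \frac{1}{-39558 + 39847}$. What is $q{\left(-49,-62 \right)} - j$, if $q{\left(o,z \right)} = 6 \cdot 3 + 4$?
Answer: $\frac{6357}{289} \approx 21.997$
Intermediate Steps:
$q{\left(o,z \right)} = 22$ ($q{\left(o,z \right)} = 18 + 4 = 22$)
$w = \frac{1}{289} \approx 0.0034602$
$j = \frac{1}{289} \approx 0.0034602$
$q{\left(-49,-62 \right)} - j = 22 - \frac{1}{289} = \frac{6357}{289}$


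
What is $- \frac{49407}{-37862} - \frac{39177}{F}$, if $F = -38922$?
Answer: $\frac{283861569}{122805397} \approx 2.3115$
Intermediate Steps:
$- \frac{49407}{-37862} - \frac{39177}{F} = - \frac{49407}{-37862} - \frac{39177}{-38922} = \left(-49407\right) \left(- \frac{1}{37862}\right) - - \frac{13059}{12974} = \frac{49407}{37862} + \frac{13059}{12974} = \frac{283861569}{122805397}$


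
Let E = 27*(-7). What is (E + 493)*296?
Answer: 89984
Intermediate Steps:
E = -189
(E + 493)*296 = (-189 + 493)*296 = 304*296 = 89984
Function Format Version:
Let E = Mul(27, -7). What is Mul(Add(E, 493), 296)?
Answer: 89984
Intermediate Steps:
E = -189
Mul(Add(E, 493), 296) = Mul(Add(-189, 493), 296) = Mul(304, 296) = 89984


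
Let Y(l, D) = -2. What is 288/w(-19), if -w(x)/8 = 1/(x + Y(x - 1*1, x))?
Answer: 756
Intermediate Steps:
w(x) = -8/(-2 + x) (w(x) = -8/(x - 2) = -8/(-2 + x))
288/w(-19) = 288/((-8/(-2 - 19))) = 288/((-8/(-21))) = 288/((-8*(-1/21))) = 288/(8/21) = 288*(21/8) = 756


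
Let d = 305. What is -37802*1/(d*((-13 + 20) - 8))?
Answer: 37802/305 ≈ 123.94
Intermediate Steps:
-37802*1/(d*((-13 + 20) - 8)) = -37802*1/(305*((-13 + 20) - 8)) = -37802*1/(305*(7 - 8)) = -37802/(305*(-1)) = -37802/(-305) = -37802*(-1/305) = 37802/305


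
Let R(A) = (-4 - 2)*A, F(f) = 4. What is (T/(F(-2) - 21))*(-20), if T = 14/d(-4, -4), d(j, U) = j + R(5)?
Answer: -140/289 ≈ -0.48443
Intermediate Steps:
R(A) = -6*A
d(j, U) = -30 + j (d(j, U) = j - 6*5 = j - 30 = -30 + j)
T = -7/17 (T = 14/(-30 - 4) = 14/(-34) = 14*(-1/34) = -7/17 ≈ -0.41176)
(T/(F(-2) - 21))*(-20) = (-7/17/(4 - 21))*(-20) = (-7/17/(-17))*(-20) = -1/17*(-7/17)*(-20) = (7/289)*(-20) = -140/289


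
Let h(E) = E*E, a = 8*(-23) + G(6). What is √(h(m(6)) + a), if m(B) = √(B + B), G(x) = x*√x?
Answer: √(-172 + 6*√6) ≈ 12.542*I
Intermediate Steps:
G(x) = x^(3/2)
m(B) = √2*√B (m(B) = √(2*B) = √2*√B)
a = -184 + 6*√6 (a = 8*(-23) + 6^(3/2) = -184 + 6*√6 ≈ -169.30)
h(E) = E²
√(h(m(6)) + a) = √((√2*√6)² + (-184 + 6*√6)) = √((2*√3)² + (-184 + 6*√6)) = √(12 + (-184 + 6*√6)) = √(-172 + 6*√6)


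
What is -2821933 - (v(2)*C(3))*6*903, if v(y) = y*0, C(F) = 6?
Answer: -2821933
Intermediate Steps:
v(y) = 0
-2821933 - (v(2)*C(3))*6*903 = -2821933 - (0*6)*6*903 = -2821933 - 0*6*903 = -2821933 - 0*903 = -2821933 - 1*0 = -2821933 + 0 = -2821933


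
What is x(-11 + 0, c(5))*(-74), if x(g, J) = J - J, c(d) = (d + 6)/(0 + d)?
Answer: 0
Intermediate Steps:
c(d) = (6 + d)/d
x(g, J) = 0
x(-11 + 0, c(5))*(-74) = 0*(-74) = 0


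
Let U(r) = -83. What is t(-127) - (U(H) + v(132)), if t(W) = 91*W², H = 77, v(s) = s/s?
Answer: 1467821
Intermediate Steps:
v(s) = 1
t(-127) - (U(H) + v(132)) = 91*(-127)² - (-83 + 1) = 91*16129 - 1*(-82) = 1467739 + 82 = 1467821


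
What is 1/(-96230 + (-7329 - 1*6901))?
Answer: -1/110460 ≈ -9.0531e-6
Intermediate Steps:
1/(-96230 + (-7329 - 1*6901)) = 1/(-96230 + (-7329 - 6901)) = 1/(-96230 - 14230) = 1/(-110460) = -1/110460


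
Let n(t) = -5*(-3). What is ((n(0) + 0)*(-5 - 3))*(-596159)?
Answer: 71539080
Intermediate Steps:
n(t) = 15
((n(0) + 0)*(-5 - 3))*(-596159) = ((15 + 0)*(-5 - 3))*(-596159) = (15*(-8))*(-596159) = -120*(-596159) = 71539080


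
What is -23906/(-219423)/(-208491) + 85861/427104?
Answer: 436437204008161/2171003833207008 ≈ 0.20103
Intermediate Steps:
-23906/(-219423)/(-208491) + 85861/427104 = -23906*(-1/219423)*(-1/208491) + 85861*(1/427104) = (23906/219423)*(-1/208491) + 85861/427104 = -23906/45747720693 + 85861/427104 = 436437204008161/2171003833207008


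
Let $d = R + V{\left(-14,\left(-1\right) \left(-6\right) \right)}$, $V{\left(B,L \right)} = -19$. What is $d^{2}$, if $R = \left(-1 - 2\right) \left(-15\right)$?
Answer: $676$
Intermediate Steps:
$R = 45$ ($R = \left(-3\right) \left(-15\right) = 45$)
$d = 26$ ($d = 45 - 19 = 26$)
$d^{2} = 26^{2} = 676$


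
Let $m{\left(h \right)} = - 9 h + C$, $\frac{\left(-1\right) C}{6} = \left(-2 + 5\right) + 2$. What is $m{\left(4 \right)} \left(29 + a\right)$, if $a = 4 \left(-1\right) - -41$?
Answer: $-4356$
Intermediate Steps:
$a = 37$ ($a = -4 + 41 = 37$)
$C = -30$ ($C = - 6 \left(\left(-2 + 5\right) + 2\right) = - 6 \left(3 + 2\right) = \left(-6\right) 5 = -30$)
$m{\left(h \right)} = -30 - 9 h$ ($m{\left(h \right)} = - 9 h - 30 = -30 - 9 h$)
$m{\left(4 \right)} \left(29 + a\right) = \left(-30 - 36\right) \left(29 + 37\right) = \left(-30 - 36\right) 66 = \left(-66\right) 66 = -4356$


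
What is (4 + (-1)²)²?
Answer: 25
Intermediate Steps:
(4 + (-1)²)² = (4 + 1)² = 5² = 25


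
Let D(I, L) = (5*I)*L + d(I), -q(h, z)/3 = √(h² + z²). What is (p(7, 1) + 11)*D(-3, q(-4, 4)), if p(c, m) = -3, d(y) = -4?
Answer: -32 + 1440*√2 ≈ 2004.5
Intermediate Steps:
q(h, z) = -3*√(h² + z²)
D(I, L) = -4 + 5*I*L (D(I, L) = (5*I)*L - 4 = 5*I*L - 4 = -4 + 5*I*L)
(p(7, 1) + 11)*D(-3, q(-4, 4)) = (-3 + 11)*(-4 + 5*(-3)*(-3*√((-4)² + 4²))) = 8*(-4 + 5*(-3)*(-3*√(16 + 16))) = 8*(-4 + 5*(-3)*(-12*√2)) = 8*(-4 + 180*√2) = -32 + 1440*√2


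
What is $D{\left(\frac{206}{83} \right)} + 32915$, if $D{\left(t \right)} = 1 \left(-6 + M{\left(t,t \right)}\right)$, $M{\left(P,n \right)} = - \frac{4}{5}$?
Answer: $\frac{164541}{5} \approx 32908.0$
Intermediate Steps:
$M{\left(P,n \right)} = - \frac{4}{5}$ ($M{\left(P,n \right)} = \left(-4\right) \frac{1}{5} = - \frac{4}{5}$)
$D{\left(t \right)} = - \frac{34}{5}$ ($D{\left(t \right)} = 1 \left(-6 - \frac{4}{5}\right) = 1 \left(- \frac{34}{5}\right) = - \frac{34}{5}$)
$D{\left(\frac{206}{83} \right)} + 32915 = - \frac{34}{5} + 32915 = \frac{164541}{5}$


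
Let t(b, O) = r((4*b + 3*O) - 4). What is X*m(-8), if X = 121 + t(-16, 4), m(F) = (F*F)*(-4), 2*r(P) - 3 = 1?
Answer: -31488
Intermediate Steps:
r(P) = 2 (r(P) = 3/2 + (1/2)*1 = 3/2 + 1/2 = 2)
t(b, O) = 2
m(F) = -4*F**2 (m(F) = F**2*(-4) = -4*F**2)
X = 123 (X = 121 + 2 = 123)
X*m(-8) = 123*(-4*(-8)**2) = 123*(-4*64) = 123*(-256) = -31488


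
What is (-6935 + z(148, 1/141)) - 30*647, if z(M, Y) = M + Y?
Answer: -3693776/141 ≈ -26197.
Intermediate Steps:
(-6935 + z(148, 1/141)) - 30*647 = (-6935 + (148 + 1/141)) - 30*647 = (-6935 + (148 + 1/141)) - 19410 = (-6935 + 20869/141) - 19410 = -956966/141 - 19410 = -3693776/141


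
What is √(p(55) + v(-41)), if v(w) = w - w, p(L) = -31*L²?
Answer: 55*I*√31 ≈ 306.23*I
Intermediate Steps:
v(w) = 0
√(p(55) + v(-41)) = √(-31*55² + 0) = √(-31*3025 + 0) = √(-93775 + 0) = √(-93775) = 55*I*√31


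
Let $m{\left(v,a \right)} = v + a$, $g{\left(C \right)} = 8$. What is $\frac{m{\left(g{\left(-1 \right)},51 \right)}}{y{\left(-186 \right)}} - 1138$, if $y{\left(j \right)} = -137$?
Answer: $- \frac{155965}{137} \approx -1138.4$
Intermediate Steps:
$m{\left(v,a \right)} = a + v$
$\frac{m{\left(g{\left(-1 \right)},51 \right)}}{y{\left(-186 \right)}} - 1138 = \frac{51 + 8}{-137} - 1138 = 59 \left(- \frac{1}{137}\right) - 1138 = - \frac{59}{137} - 1138 = - \frac{155965}{137}$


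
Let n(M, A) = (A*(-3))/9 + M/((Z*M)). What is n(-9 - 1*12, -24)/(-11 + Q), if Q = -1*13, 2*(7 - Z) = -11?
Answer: -101/300 ≈ -0.33667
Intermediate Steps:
Z = 25/2 (Z = 7 - ½*(-11) = 7 + 11/2 = 25/2 ≈ 12.500)
Q = -13
n(M, A) = 2/25 - A/3 (n(M, A) = (A*(-3))/9 + M/((25*M/2)) = -3*A*(⅑) + M*(2/(25*M)) = -A/3 + 2/25 = 2/25 - A/3)
n(-9 - 1*12, -24)/(-11 + Q) = (2/25 - ⅓*(-24))/(-11 - 13) = (2/25 + 8)/(-24) = (202/25)*(-1/24) = -101/300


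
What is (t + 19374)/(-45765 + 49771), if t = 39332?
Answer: 29353/2003 ≈ 14.655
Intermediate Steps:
(t + 19374)/(-45765 + 49771) = (39332 + 19374)/(-45765 + 49771) = 58706/4006 = 58706*(1/4006) = 29353/2003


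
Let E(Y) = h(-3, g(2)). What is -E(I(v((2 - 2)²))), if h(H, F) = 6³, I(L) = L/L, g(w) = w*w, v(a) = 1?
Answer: -216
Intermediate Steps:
g(w) = w²
I(L) = 1
h(H, F) = 216
E(Y) = 216
-E(I(v((2 - 2)²))) = -1*216 = -216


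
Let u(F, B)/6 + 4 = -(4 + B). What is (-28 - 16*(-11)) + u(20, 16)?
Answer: 4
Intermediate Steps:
u(F, B) = -48 - 6*B (u(F, B) = -24 + 6*(-(4 + B)) = -24 + 6*(-4 - B) = -24 + (-24 - 6*B) = -48 - 6*B)
(-28 - 16*(-11)) + u(20, 16) = (-28 - 16*(-11)) + (-48 - 6*16) = (-28 + 176) + (-48 - 96) = 148 - 144 = 4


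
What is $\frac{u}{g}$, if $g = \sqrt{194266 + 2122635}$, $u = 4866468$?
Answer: $\frac{4866468 \sqrt{2316901}}{2316901} \approx 3197.1$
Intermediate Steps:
$g = \sqrt{2316901} \approx 1522.1$
$\frac{u}{g} = \frac{4866468}{\sqrt{2316901}} = 4866468 \frac{\sqrt{2316901}}{2316901} = \frac{4866468 \sqrt{2316901}}{2316901}$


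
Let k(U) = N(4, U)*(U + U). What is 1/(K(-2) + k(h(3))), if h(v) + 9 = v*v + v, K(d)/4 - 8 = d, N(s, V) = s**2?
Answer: 1/120 ≈ 0.0083333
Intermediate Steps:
K(d) = 32 + 4*d
h(v) = -9 + v + v**2 (h(v) = -9 + (v*v + v) = -9 + (v**2 + v) = -9 + (v + v**2) = -9 + v + v**2)
k(U) = 32*U (k(U) = 4**2*(U + U) = 16*(2*U) = 32*U)
1/(K(-2) + k(h(3))) = 1/((32 + 4*(-2)) + 32*(-9 + 3 + 3**2)) = 1/((32 - 8) + 32*(-9 + 3 + 9)) = 1/(24 + 32*3) = 1/(24 + 96) = 1/120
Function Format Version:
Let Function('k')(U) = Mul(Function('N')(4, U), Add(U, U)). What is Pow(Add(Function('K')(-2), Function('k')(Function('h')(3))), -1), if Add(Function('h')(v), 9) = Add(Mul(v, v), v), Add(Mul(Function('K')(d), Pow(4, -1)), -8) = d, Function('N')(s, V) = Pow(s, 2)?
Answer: Rational(1, 120) ≈ 0.0083333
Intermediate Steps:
Function('K')(d) = Add(32, Mul(4, d))
Function('h')(v) = Add(-9, v, Pow(v, 2)) (Function('h')(v) = Add(-9, Add(Mul(v, v), v)) = Add(-9, Add(Pow(v, 2), v)) = Add(-9, Add(v, Pow(v, 2))) = Add(-9, v, Pow(v, 2)))
Function('k')(U) = Mul(32, U) (Function('k')(U) = Mul(Pow(4, 2), Add(U, U)) = Mul(16, Mul(2, U)) = Mul(32, U))
Pow(Add(Function('K')(-2), Function('k')(Function('h')(3))), -1) = Pow(Add(Add(32, Mul(4, -2)), Mul(32, Add(-9, 3, Pow(3, 2)))), -1) = Pow(Add(Add(32, -8), Mul(32, Add(-9, 3, 9))), -1) = Pow(Add(24, Mul(32, 3)), -1) = Pow(Add(24, 96), -1) = Pow(120, -1) = Rational(1, 120)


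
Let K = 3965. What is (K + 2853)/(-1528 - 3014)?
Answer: -3409/2271 ≈ -1.5011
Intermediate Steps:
(K + 2853)/(-1528 - 3014) = (3965 + 2853)/(-1528 - 3014) = 6818/(-4542) = 6818*(-1/4542) = -3409/2271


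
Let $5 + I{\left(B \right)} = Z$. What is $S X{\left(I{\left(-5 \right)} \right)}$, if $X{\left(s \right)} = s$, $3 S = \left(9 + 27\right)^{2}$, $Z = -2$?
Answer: $-3024$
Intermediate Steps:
$I{\left(B \right)} = -7$ ($I{\left(B \right)} = -5 - 2 = -7$)
$S = 432$ ($S = \frac{\left(9 + 27\right)^{2}}{3} = \frac{36^{2}}{3} = \frac{1}{3} \cdot 1296 = 432$)
$S X{\left(I{\left(-5 \right)} \right)} = 432 \left(-7\right) = -3024$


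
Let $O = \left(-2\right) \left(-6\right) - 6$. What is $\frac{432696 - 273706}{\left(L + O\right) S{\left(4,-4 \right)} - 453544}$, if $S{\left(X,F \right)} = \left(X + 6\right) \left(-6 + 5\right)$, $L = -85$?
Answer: $- \frac{79495}{226377} \approx -0.35116$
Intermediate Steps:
$S{\left(X,F \right)} = -6 - X$ ($S{\left(X,F \right)} = \left(6 + X\right) \left(-1\right) = -6 - X$)
$O = 6$ ($O = 12 - 6 = 6$)
$\frac{432696 - 273706}{\left(L + O\right) S{\left(4,-4 \right)} - 453544} = \frac{432696 - 273706}{\left(-85 + 6\right) \left(-6 - 4\right) - 453544} = \frac{158990}{- 79 \left(-6 - 4\right) - 453544} = \frac{158990}{\left(-79\right) \left(-10\right) - 453544} = \frac{158990}{790 - 453544} = \frac{158990}{-452754} = 158990 \left(- \frac{1}{452754}\right) = - \frac{79495}{226377}$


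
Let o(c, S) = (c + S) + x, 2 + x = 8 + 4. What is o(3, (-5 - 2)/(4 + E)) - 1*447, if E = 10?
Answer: -869/2 ≈ -434.50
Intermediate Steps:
x = 10 (x = -2 + (8 + 4) = -2 + 12 = 10)
o(c, S) = 10 + S + c (o(c, S) = (c + S) + 10 = (S + c) + 10 = 10 + S + c)
o(3, (-5 - 2)/(4 + E)) - 1*447 = (10 + (-5 - 2)/(4 + 10) + 3) - 1*447 = (10 - 7/14 + 3) - 447 = (10 - 7*1/14 + 3) - 447 = (10 - 1/2 + 3) - 447 = 25/2 - 447 = -869/2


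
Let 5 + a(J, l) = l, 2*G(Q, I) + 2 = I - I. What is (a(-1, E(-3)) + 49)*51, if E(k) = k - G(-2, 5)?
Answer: 2142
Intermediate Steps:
G(Q, I) = -1 (G(Q, I) = -1 + (I - I)/2 = -1 + (½)*0 = -1 + 0 = -1)
E(k) = 1 + k (E(k) = k - 1*(-1) = k + 1 = 1 + k)
a(J, l) = -5 + l
(a(-1, E(-3)) + 49)*51 = ((-5 + (1 - 3)) + 49)*51 = ((-5 - 2) + 49)*51 = (-7 + 49)*51 = 42*51 = 2142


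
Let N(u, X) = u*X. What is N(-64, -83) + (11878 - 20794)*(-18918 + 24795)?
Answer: -52394020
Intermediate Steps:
N(u, X) = X*u
N(-64, -83) + (11878 - 20794)*(-18918 + 24795) = -83*(-64) + (11878 - 20794)*(-18918 + 24795) = 5312 - 8916*5877 = 5312 - 52399332 = -52394020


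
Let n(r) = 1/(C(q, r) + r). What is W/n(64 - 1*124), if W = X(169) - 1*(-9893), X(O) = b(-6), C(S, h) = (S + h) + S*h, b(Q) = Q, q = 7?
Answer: -5269771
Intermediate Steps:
C(S, h) = S + h + S*h
X(O) = -6
W = 9887 (W = -6 - 1*(-9893) = -6 + 9893 = 9887)
n(r) = 1/(7 + 9*r) (n(r) = 1/((7 + r + 7*r) + r) = 1/((7 + 8*r) + r) = 1/(7 + 9*r))
W/n(64 - 1*124) = 9887/(1/(7 + 9*(64 - 1*124))) = 9887/(1/(7 + 9*(64 - 124))) = 9887/(1/(7 + 9*(-60))) = 9887/(1/(7 - 540)) = 9887/(1/(-533)) = 9887/(-1/533) = 9887*(-533) = -5269771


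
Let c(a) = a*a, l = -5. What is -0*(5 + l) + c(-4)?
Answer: 16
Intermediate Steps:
c(a) = a**2
-0*(5 + l) + c(-4) = -0*(5 - 5) + (-4)**2 = -0*0 + 16 = -19*0 + 16 = 0 + 16 = 16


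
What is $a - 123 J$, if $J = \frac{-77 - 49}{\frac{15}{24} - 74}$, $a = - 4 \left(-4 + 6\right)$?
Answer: $- \frac{128680}{587} \approx -219.22$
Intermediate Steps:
$a = -8$ ($a = \left(-4\right) 2 = -8$)
$J = \frac{1008}{587}$ ($J = - \frac{126}{15 \cdot \frac{1}{24} - 74} = - \frac{126}{\frac{5}{8} - 74} = - \frac{126}{- \frac{587}{8}} = \left(-126\right) \left(- \frac{8}{587}\right) = \frac{1008}{587} \approx 1.7172$)
$a - 123 J = -8 - \frac{123984}{587} = - \frac{128680}{587}$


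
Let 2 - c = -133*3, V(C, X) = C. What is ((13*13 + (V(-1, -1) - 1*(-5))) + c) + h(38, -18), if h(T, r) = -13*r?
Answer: 808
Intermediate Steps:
c = 401 (c = 2 - (-133)*3 = 2 - 1*(-399) = 2 + 399 = 401)
((13*13 + (V(-1, -1) - 1*(-5))) + c) + h(38, -18) = ((13*13 + (-1 - 1*(-5))) + 401) - 13*(-18) = ((169 + (-1 + 5)) + 401) + 234 = ((169 + 4) + 401) + 234 = (173 + 401) + 234 = 574 + 234 = 808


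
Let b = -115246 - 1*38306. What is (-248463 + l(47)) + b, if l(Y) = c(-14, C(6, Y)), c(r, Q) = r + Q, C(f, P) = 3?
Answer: -402026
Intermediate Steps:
b = -153552 (b = -115246 - 38306 = -153552)
c(r, Q) = Q + r
l(Y) = -11 (l(Y) = 3 - 14 = -11)
(-248463 + l(47)) + b = (-248463 - 11) - 153552 = -248474 - 153552 = -402026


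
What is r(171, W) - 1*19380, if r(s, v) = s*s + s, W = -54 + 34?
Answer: 10032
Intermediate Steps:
W = -20
r(s, v) = s + s² (r(s, v) = s² + s = s + s²)
r(171, W) - 1*19380 = 171*(1 + 171) - 1*19380 = 171*172 - 19380 = 29412 - 19380 = 10032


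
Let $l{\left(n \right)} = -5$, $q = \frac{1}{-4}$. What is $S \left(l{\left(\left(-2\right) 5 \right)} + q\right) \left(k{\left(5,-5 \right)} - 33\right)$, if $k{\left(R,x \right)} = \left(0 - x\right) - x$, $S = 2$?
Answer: $\frac{483}{2} \approx 241.5$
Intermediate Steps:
$q = - \frac{1}{4} \approx -0.25$
$k{\left(R,x \right)} = - 2 x$ ($k{\left(R,x \right)} = - x - x = - 2 x$)
$S \left(l{\left(\left(-2\right) 5 \right)} + q\right) \left(k{\left(5,-5 \right)} - 33\right) = 2 \left(-5 - \frac{1}{4}\right) \left(\left(-2\right) \left(-5\right) - 33\right) = 2 \left(- \frac{21}{4}\right) \left(10 - 33\right) = \left(- \frac{21}{2}\right) \left(-23\right) = \frac{483}{2}$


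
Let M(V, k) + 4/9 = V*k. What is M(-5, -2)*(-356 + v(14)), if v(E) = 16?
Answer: -29240/9 ≈ -3248.9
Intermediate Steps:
M(V, k) = -4/9 + V*k
M(-5, -2)*(-356 + v(14)) = (-4/9 - 5*(-2))*(-356 + 16) = (-4/9 + 10)*(-340) = (86/9)*(-340) = -29240/9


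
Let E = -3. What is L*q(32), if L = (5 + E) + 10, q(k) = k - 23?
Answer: 108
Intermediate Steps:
q(k) = -23 + k
L = 12 (L = (5 - 3) + 10 = 2 + 10 = 12)
L*q(32) = 12*(-23 + 32) = 12*9 = 108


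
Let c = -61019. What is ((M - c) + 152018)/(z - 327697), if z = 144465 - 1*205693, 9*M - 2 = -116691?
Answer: -1800644/3500325 ≈ -0.51442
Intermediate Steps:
M = -116689/9 (M = 2/9 + (⅑)*(-116691) = 2/9 - 38897/3 = -116689/9 ≈ -12965.)
z = -61228 (z = 144465 - 205693 = -61228)
((M - c) + 152018)/(z - 327697) = ((-116689/9 - 1*(-61019)) + 152018)/(-61228 - 327697) = ((-116689/9 + 61019) + 152018)/(-388925) = (432482/9 + 152018)*(-1/388925) = (1800644/9)*(-1/388925) = -1800644/3500325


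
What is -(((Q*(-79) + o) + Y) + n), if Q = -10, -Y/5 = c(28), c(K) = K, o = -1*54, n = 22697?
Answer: -23293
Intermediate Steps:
o = -54
Y = -140 (Y = -5*28 = -140)
-(((Q*(-79) + o) + Y) + n) = -(((-10*(-79) - 54) - 140) + 22697) = -(((790 - 54) - 140) + 22697) = -((736 - 140) + 22697) = -(596 + 22697) = -1*23293 = -23293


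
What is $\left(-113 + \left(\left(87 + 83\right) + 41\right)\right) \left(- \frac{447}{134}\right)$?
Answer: $- \frac{21903}{67} \approx -326.91$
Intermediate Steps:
$\left(-113 + \left(\left(87 + 83\right) + 41\right)\right) \left(- \frac{447}{134}\right) = \left(-113 + \left(170 + 41\right)\right) \left(\left(-447\right) \frac{1}{134}\right) = \left(-113 + 211\right) \left(- \frac{447}{134}\right) = 98 \left(- \frac{447}{134}\right) = - \frac{21903}{67}$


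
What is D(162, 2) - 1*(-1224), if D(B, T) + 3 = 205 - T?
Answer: 1424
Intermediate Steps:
D(B, T) = 202 - T (D(B, T) = -3 + (205 - T) = 202 - T)
D(162, 2) - 1*(-1224) = (202 - 1*2) - 1*(-1224) = (202 - 2) + 1224 = 200 + 1224 = 1424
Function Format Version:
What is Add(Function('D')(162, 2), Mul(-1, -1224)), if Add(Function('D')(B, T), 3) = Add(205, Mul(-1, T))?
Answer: 1424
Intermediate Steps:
Function('D')(B, T) = Add(202, Mul(-1, T)) (Function('D')(B, T) = Add(-3, Add(205, Mul(-1, T))) = Add(202, Mul(-1, T)))
Add(Function('D')(162, 2), Mul(-1, -1224)) = Add(Add(202, Mul(-1, 2)), Mul(-1, -1224)) = Add(Add(202, -2), 1224) = Add(200, 1224) = 1424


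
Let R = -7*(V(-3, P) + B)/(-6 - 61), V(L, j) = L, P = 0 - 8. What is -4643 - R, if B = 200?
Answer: -312460/67 ≈ -4663.6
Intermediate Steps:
P = -8
R = 1379/67 (R = -7*(-3 + 200)/(-6 - 61) = -1379/(-67) = -1379*(-1)/67 = -7*(-197/67) = 1379/67 ≈ 20.582)
-4643 - R = -4643 - 1*1379/67 = -4643 - 1379/67 = -312460/67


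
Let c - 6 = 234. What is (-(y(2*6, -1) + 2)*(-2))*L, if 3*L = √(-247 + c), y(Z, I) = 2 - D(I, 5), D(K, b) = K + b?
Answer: 0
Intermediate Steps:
c = 240 (c = 6 + 234 = 240)
y(Z, I) = -3 - I (y(Z, I) = 2 - (I + 5) = 2 - (5 + I) = 2 + (-5 - I) = -3 - I)
L = I*√7/3 (L = √(-247 + 240)/3 = √(-7)/3 = (I*√7)/3 = I*√7/3 ≈ 0.88192*I)
(-(y(2*6, -1) + 2)*(-2))*L = (-((-3 - 1*(-1)) + 2)*(-2))*(I*√7/3) = (-((-3 + 1) + 2)*(-2))*(I*√7/3) = (-(-2 + 2)*(-2))*(I*√7/3) = (-0*(-2))*(I*√7/3) = (-1*0)*(I*√7/3) = 0*(I*√7/3) = 0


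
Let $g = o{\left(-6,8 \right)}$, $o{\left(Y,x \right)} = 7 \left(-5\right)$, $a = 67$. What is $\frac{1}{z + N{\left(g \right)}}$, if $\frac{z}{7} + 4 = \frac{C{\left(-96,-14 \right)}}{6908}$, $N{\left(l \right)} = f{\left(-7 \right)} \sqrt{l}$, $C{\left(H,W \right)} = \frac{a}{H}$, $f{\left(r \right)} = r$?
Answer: $- \frac{1759211617152}{157008159489727} + \frac{439791796224 i \sqrt{35}}{157008159489727} \approx -0.011205 + 0.016571 i$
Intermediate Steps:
$C{\left(H,W \right)} = \frac{67}{H}$
$o{\left(Y,x \right)} = -35$
$g = -35$
$N{\left(l \right)} = - 7 \sqrt{l}$
$z = - \frac{18569173}{663168}$ ($z = -28 + 7 \frac{67 \frac{1}{-96}}{6908} = -28 + 7 \cdot 67 \left(- \frac{1}{96}\right) \frac{1}{6908} = -28 + 7 \left(\left(- \frac{67}{96}\right) \frac{1}{6908}\right) = -28 + 7 \left(- \frac{67}{663168}\right) = -28 - \frac{469}{663168} = - \frac{18569173}{663168} \approx -28.001$)
$\frac{1}{z + N{\left(g \right)}} = \frac{1}{- \frac{18569173}{663168} - 7 \sqrt{-35}} = \frac{1}{- \frac{18569173}{663168} - 7 i \sqrt{35}}$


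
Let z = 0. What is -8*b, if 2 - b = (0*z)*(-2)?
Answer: -16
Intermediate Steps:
b = 2 (b = 2 - 0*0*(-2) = 2 - 0*(-2) = 2 - 1*0 = 2 + 0 = 2)
-8*b = -8*2 = -16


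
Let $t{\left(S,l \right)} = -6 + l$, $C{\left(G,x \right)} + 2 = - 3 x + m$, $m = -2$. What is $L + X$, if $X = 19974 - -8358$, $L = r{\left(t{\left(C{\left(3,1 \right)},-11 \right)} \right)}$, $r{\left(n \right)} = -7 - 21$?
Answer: $28304$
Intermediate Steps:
$C{\left(G,x \right)} = -4 - 3 x$ ($C{\left(G,x \right)} = -2 - \left(2 + 3 x\right) = -4 - 3 x$)
$r{\left(n \right)} = -28$
$L = -28$
$X = 28332$ ($X = 19974 + 8358 = 28332$)
$L + X = -28 + 28332 = 28304$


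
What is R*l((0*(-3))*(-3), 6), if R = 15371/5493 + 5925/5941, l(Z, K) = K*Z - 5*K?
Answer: -1238651360/10877971 ≈ -113.87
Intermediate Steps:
l(Z, K) = -5*K + K*Z
R = 123865136/32633913 (R = 15371*(1/5493) + 5925*(1/5941) = 15371/5493 + 5925/5941 = 123865136/32633913 ≈ 3.7956)
R*l((0*(-3))*(-3), 6) = 123865136*(6*(-5 + (0*(-3))*(-3)))/32633913 = 123865136*(6*(-5 + 0*(-3)))/32633913 = 123865136*(6*(-5 + 0))/32633913 = 123865136*(6*(-5))/32633913 = (123865136/32633913)*(-30) = -1238651360/10877971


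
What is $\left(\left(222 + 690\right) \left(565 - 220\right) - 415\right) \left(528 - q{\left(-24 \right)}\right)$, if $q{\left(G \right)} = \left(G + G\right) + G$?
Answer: $188535000$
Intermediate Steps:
$q{\left(G \right)} = 3 G$ ($q{\left(G \right)} = 2 G + G = 3 G$)
$\left(\left(222 + 690\right) \left(565 - 220\right) - 415\right) \left(528 - q{\left(-24 \right)}\right) = \left(\left(222 + 690\right) \left(565 - 220\right) - 415\right) \left(528 - 3 \left(-24\right)\right) = \left(912 \cdot 345 - 415\right) \left(528 - -72\right) = \left(314640 - 415\right) \left(528 + 72\right) = 314225 \cdot 600 = 188535000$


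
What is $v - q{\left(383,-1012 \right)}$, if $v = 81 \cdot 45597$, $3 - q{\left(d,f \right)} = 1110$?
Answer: $3694464$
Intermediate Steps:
$q{\left(d,f \right)} = -1107$ ($q{\left(d,f \right)} = 3 - 1110 = -1107$)
$v = 3693357$
$v - q{\left(383,-1012 \right)} = 3693357 - -1107 = 3693357 + 1107 = 3694464$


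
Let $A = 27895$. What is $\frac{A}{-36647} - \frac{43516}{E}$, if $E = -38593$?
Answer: $\frac{518179117}{1414317671} \approx 0.36638$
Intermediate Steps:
$\frac{A}{-36647} - \frac{43516}{E} = \frac{27895}{-36647} - \frac{43516}{-38593} = 27895 \left(- \frac{1}{36647}\right) - - \frac{43516}{38593} = - \frac{27895}{36647} + \frac{43516}{38593} = \frac{518179117}{1414317671}$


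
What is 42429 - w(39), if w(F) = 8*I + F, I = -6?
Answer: 42438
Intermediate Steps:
w(F) = -48 + F (w(F) = 8*(-6) + F = -48 + F)
42429 - w(39) = 42429 - (-48 + 39) = 42429 - 1*(-9) = 42429 + 9 = 42438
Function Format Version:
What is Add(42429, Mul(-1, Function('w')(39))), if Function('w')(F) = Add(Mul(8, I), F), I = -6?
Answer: 42438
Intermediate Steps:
Function('w')(F) = Add(-48, F) (Function('w')(F) = Add(Mul(8, -6), F) = Add(-48, F))
Add(42429, Mul(-1, Function('w')(39))) = Add(42429, Mul(-1, Add(-48, 39))) = Add(42429, Mul(-1, -9)) = Add(42429, 9) = 42438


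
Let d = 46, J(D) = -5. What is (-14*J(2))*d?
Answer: 3220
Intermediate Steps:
(-14*J(2))*d = -14*(-5)*46 = 70*46 = 3220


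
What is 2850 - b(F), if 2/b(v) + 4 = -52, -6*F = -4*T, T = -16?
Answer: 79801/28 ≈ 2850.0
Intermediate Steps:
F = -32/3 (F = -(-2)*(-16)/3 = -⅙*64 = -32/3 ≈ -10.667)
b(v) = -1/28 (b(v) = 2/(-4 - 52) = 2/(-56) = 2*(-1/56) = -1/28)
2850 - b(F) = 2850 - 1*(-1/28) = 2850 + 1/28 = 79801/28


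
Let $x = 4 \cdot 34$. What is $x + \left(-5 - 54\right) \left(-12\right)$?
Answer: $844$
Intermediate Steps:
$x = 136$
$x + \left(-5 - 54\right) \left(-12\right) = 136 + \left(-5 - 54\right) \left(-12\right) = 136 - -708 = 136 + 708 = 844$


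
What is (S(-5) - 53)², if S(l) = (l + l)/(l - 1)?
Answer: 23716/9 ≈ 2635.1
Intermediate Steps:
S(l) = 2*l/(-1 + l) (S(l) = (2*l)/(-1 + l) = 2*l/(-1 + l))
(S(-5) - 53)² = (2*(-5)/(-1 - 5) - 53)² = (2*(-5)/(-6) - 53)² = (2*(-5)*(-⅙) - 53)² = (5/3 - 53)² = (-154/3)² = 23716/9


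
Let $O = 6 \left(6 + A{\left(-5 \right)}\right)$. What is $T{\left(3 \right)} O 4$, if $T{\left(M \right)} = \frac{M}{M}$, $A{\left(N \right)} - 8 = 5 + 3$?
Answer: $528$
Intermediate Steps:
$A{\left(N \right)} = 16$ ($A{\left(N \right)} = 8 + \left(5 + 3\right) = 8 + 8 = 16$)
$T{\left(M \right)} = 1$
$O = 132$ ($O = 6 \left(6 + 16\right) = 6 \cdot 22 = 132$)
$T{\left(3 \right)} O 4 = 1 \cdot 132 \cdot 4 = 132 \cdot 4 = 528$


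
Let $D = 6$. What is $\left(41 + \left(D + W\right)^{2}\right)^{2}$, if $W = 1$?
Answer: $8100$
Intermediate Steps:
$\left(41 + \left(D + W\right)^{2}\right)^{2} = \left(41 + \left(6 + 1\right)^{2}\right)^{2} = \left(41 + 7^{2}\right)^{2} = \left(41 + 49\right)^{2} = 90^{2} = 8100$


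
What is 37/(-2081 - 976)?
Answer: -37/3057 ≈ -0.012103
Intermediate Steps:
37/(-2081 - 976) = 37/(-3057) = 37*(-1/3057) = -37/3057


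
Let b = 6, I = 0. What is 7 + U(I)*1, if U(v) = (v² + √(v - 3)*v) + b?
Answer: 13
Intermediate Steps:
U(v) = 6 + v² + v*√(-3 + v) (U(v) = (v² + √(v - 3)*v) + 6 = (v² + √(-3 + v)*v) + 6 = (v² + v*√(-3 + v)) + 6 = 6 + v² + v*√(-3 + v))
7 + U(I)*1 = 7 + (6 + 0² + 0*√(-3 + 0))*1 = 7 + (6 + 0 + 0*√(-3))*1 = 7 + (6 + 0 + 0*(I*√3))*1 = 7 + (6 + 0 + 0)*1 = 7 + 6*1 = 7 + 6 = 13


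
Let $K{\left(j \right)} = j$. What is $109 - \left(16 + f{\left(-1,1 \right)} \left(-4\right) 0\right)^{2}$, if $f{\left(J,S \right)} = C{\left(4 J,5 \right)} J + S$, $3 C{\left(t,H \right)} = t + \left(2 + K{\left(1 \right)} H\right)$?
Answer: $-147$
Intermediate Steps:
$C{\left(t,H \right)} = \frac{2}{3} + \frac{H}{3} + \frac{t}{3}$ ($C{\left(t,H \right)} = \frac{t + \left(2 + 1 H\right)}{3} = \frac{t + \left(2 + H\right)}{3} = \frac{2 + H + t}{3} = \frac{2}{3} + \frac{H}{3} + \frac{t}{3}$)
$f{\left(J,S \right)} = S + J \left(\frac{7}{3} + \frac{4 J}{3}\right)$ ($f{\left(J,S \right)} = \left(\frac{2}{3} + \frac{1}{3} \cdot 5 + \frac{4 J}{3}\right) J + S = \left(\frac{2}{3} + \frac{5}{3} + \frac{4 J}{3}\right) J + S = \left(\frac{7}{3} + \frac{4 J}{3}\right) J + S = J \left(\frac{7}{3} + \frac{4 J}{3}\right) + S = S + J \left(\frac{7}{3} + \frac{4 J}{3}\right)$)
$109 - \left(16 + f{\left(-1,1 \right)} \left(-4\right) 0\right)^{2} = 109 - \left(16 + \left(1 + \frac{1}{3} \left(-1\right) \left(7 + 4 \left(-1\right)\right)\right) \left(-4\right) 0\right)^{2} = 109 - \left(16 + \left(1 + \frac{1}{3} \left(-1\right) \left(7 - 4\right)\right) \left(-4\right) 0\right)^{2} = 109 - \left(16 + \left(1 + \frac{1}{3} \left(-1\right) 3\right) \left(-4\right) 0\right)^{2} = 109 - \left(16 + \left(1 - 1\right) \left(-4\right) 0\right)^{2} = 109 - \left(16 + 0 \left(-4\right) 0\right)^{2} = 109 - \left(16 + 0 \cdot 0\right)^{2} = 109 - \left(16 + 0\right)^{2} = 109 - 16^{2} = 109 - 256 = -147$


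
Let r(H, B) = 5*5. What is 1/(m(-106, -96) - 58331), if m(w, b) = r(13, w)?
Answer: -1/58306 ≈ -1.7151e-5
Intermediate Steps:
r(H, B) = 25
m(w, b) = 25
1/(m(-106, -96) - 58331) = 1/(25 - 58331) = 1/(-58306) = -1/58306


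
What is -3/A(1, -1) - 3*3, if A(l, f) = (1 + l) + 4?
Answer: -19/2 ≈ -9.5000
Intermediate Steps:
A(l, f) = 5 + l
-3/A(1, -1) - 3*3 = -3/(5 + 1) - 3*3 = -3/6 - 9 = -3*1/6 - 9 = -1/2 - 9 = -19/2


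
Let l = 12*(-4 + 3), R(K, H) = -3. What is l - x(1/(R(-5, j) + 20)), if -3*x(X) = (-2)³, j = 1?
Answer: -44/3 ≈ -14.667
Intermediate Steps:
x(X) = 8/3 (x(X) = -⅓*(-2)³ = -⅓*(-8) = 8/3)
l = -12 (l = 12*(-1) = -12)
l - x(1/(R(-5, j) + 20)) = -12 - 1*8/3 = -12 - 8/3 = -44/3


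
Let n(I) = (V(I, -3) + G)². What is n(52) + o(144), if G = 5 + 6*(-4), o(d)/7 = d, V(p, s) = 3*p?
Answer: 19777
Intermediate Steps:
o(d) = 7*d
G = -19 (G = 5 - 24 = -19)
n(I) = (-19 + 3*I)² (n(I) = (3*I - 19)² = (-19 + 3*I)²)
n(52) + o(144) = (-19 + 3*52)² + 7*144 = (-19 + 156)² + 1008 = 137² + 1008 = 18769 + 1008 = 19777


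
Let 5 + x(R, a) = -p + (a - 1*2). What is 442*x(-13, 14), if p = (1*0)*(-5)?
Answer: 3094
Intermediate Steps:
p = 0 (p = 0*(-5) = 0)
x(R, a) = -7 + a (x(R, a) = -5 + (-1*0 + (a - 1*2)) = -5 + (0 + (a - 2)) = -5 + (0 + (-2 + a)) = -5 + (-2 + a) = -7 + a)
442*x(-13, 14) = 442*(-7 + 14) = 442*7 = 3094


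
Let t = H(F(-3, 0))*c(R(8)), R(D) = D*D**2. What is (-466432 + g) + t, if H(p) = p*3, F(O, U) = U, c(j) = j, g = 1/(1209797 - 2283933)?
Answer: -501011402753/1074136 ≈ -4.6643e+5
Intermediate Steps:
R(D) = D**3
g = -1/1074136 (g = 1/(-1074136) = -1/1074136 ≈ -9.3098e-7)
H(p) = 3*p
t = 0 (t = (3*0)*8**3 = 0*512 = 0)
(-466432 + g) + t = (-466432 - 1/1074136) + 0 = -501011402753/1074136 + 0 = -501011402753/1074136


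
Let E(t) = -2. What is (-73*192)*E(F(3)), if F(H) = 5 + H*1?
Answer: 28032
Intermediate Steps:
F(H) = 5 + H
(-73*192)*E(F(3)) = -73*192*(-2) = -14016*(-2) = 28032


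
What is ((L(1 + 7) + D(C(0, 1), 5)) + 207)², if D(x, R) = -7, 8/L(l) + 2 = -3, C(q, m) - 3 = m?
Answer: 984064/25 ≈ 39363.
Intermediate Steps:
C(q, m) = 3 + m
L(l) = -8/5 (L(l) = 8/(-2 - 3) = 8/(-5) = 8*(-⅕) = -8/5)
((L(1 + 7) + D(C(0, 1), 5)) + 207)² = ((-8/5 - 7) + 207)² = (-43/5 + 207)² = (992/5)² = 984064/25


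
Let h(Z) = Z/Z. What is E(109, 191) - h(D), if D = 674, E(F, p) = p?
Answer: 190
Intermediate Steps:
h(Z) = 1
E(109, 191) - h(D) = 191 - 1*1 = 191 - 1 = 190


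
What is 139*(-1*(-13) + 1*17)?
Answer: 4170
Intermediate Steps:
139*(-1*(-13) + 1*17) = 139*(13 + 17) = 139*30 = 4170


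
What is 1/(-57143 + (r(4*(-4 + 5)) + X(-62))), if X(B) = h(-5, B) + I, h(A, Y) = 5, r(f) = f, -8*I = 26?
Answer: -4/228549 ≈ -1.7502e-5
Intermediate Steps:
I = -13/4 (I = -⅛*26 = -13/4 ≈ -3.2500)
X(B) = 7/4 (X(B) = 5 - 13/4 = 7/4)
1/(-57143 + (r(4*(-4 + 5)) + X(-62))) = 1/(-57143 + (4*(-4 + 5) + 7/4)) = 1/(-57143 + (4*1 + 7/4)) = 1/(-57143 + (4 + 7/4)) = 1/(-57143 + 23/4) = 1/(-228549/4) = -4/228549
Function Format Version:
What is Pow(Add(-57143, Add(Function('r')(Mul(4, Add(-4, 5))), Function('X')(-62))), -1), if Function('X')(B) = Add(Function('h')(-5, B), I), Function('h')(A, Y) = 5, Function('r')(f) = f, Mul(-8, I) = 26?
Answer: Rational(-4, 228549) ≈ -1.7502e-5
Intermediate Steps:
I = Rational(-13, 4) (I = Mul(Rational(-1, 8), 26) = Rational(-13, 4) ≈ -3.2500)
Function('X')(B) = Rational(7, 4) (Function('X')(B) = Add(5, Rational(-13, 4)) = Rational(7, 4))
Pow(Add(-57143, Add(Function('r')(Mul(4, Add(-4, 5))), Function('X')(-62))), -1) = Pow(Add(-57143, Add(Mul(4, Add(-4, 5)), Rational(7, 4))), -1) = Pow(Add(-57143, Add(Mul(4, 1), Rational(7, 4))), -1) = Pow(Add(-57143, Add(4, Rational(7, 4))), -1) = Pow(Add(-57143, Rational(23, 4)), -1) = Pow(Rational(-228549, 4), -1) = Rational(-4, 228549)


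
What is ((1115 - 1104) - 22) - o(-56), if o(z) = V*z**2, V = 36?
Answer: -112907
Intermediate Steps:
o(z) = 36*z**2
((1115 - 1104) - 22) - o(-56) = ((1115 - 1104) - 22) - 36*(-56)**2 = (11 - 22) - 36*3136 = -11 - 1*112896 = -11 - 112896 = -112907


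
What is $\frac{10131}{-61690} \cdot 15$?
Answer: $- \frac{30393}{12338} \approx -2.4634$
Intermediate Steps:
$\frac{10131}{-61690} \cdot 15 = 10131 \left(- \frac{1}{61690}\right) 15 = \left(- \frac{10131}{61690}\right) 15 = - \frac{30393}{12338}$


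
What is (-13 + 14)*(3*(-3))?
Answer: -9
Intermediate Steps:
(-13 + 14)*(3*(-3)) = 1*(-9) = -9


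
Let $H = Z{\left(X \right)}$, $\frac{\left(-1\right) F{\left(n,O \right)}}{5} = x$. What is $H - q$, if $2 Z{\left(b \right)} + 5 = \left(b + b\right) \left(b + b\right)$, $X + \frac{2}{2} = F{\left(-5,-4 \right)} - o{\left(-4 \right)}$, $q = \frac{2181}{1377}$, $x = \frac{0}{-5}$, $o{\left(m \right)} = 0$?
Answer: $- \frac{1913}{918} \approx -2.0839$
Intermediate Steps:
$x = 0$ ($x = 0 \left(- \frac{1}{5}\right) = 0$)
$F{\left(n,O \right)} = 0$ ($F{\left(n,O \right)} = \left(-5\right) 0 = 0$)
$q = \frac{727}{459}$ ($q = 2181 \cdot \frac{1}{1377} = \frac{727}{459} \approx 1.5839$)
$X = -1$ ($X = -1 + \left(0 - 0\right) = -1 + \left(0 + 0\right) = -1 + 0 = -1$)
$Z{\left(b \right)} = - \frac{5}{2} + 2 b^{2}$ ($Z{\left(b \right)} = - \frac{5}{2} + \frac{\left(b + b\right) \left(b + b\right)}{2} = - \frac{5}{2} + \frac{2 b 2 b}{2} = - \frac{5}{2} + \frac{4 b^{2}}{2} = - \frac{5}{2} + 2 b^{2}$)
$H = - \frac{1}{2}$ ($H = - \frac{5}{2} + 2 \left(-1\right)^{2} = - \frac{5}{2} + 2 \cdot 1 = - \frac{5}{2} + 2 = - \frac{1}{2} \approx -0.5$)
$H - q = - \frac{1}{2} - \frac{727}{459} = - \frac{1913}{918}$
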